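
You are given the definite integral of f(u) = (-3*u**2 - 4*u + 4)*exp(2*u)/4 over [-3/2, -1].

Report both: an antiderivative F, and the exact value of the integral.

Recognize the product-rule pattern: f = v'r + vr' with v = -3*u**2/8 - u/8 + 9/16, r = exp(2*u), so integration by parts undoes it.
F(u) = (-6*u**2 - 2*u + 9)*exp(2*u)/16 is an antiderivative of f.
Check: d/du[(-6*u**2 - 2*u + 9)*exp(2*u)/16] = -3*u**2*exp(2*u)/4 - u*exp(2*u) + exp(2*u), which equals f(u).
F(-1) = 5*exp(-2)/16; F(-3/2) = -3*exp(-3)/32.
Integral = F(-1) - F(-3/2) = 3*exp(-3)/32 + 5*exp(-2)/16.

Antiderivative: F(u) = (-6*u**2 - 2*u + 9)*exp(2*u)/16; value = 3*exp(-3)/32 + 5*exp(-2)/16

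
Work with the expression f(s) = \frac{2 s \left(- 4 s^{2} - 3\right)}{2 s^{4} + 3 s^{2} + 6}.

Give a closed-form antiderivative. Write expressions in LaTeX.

An antiderivative is F(s) = - \log{\left(\frac{s^{4}}{3} + \frac{s^{2}}{2} + 1 \right)}.

f matches the chain-rule pattern g'(h)*h' with inner function h(s) = \frac{s^{4}}{3} + \frac{s^{2}}{2} + 1; substituting u = h(s) collapses the integral.
Check: d/ds[- \log{\left(\frac{s^{4}}{3} + \frac{s^{2}}{2} + 1 \right)}] = \frac{- 8 s^{3} - 6 s}{2 s^{4} + 3 s^{2} + 6}, which equals f(s).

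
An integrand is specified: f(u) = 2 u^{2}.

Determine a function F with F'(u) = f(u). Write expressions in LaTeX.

An antiderivative is F(u) = \frac{2 u^{3}}{3}.

A candidate is checked by its d/du: the result must match f(u).
Check: d/du[\frac{2 u^{3}}{3}] = 2 u^{2} = f(u).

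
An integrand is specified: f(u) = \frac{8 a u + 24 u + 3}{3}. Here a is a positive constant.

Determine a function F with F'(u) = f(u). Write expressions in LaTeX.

An antiderivative is F(u) = \frac{4 a u^{2}}{3} + 4 u^{2} + u.

Any candidate F(u) must reproduce f(u) exactly when differentiated.
Check: d/du[\frac{4 a u^{2}}{3} + 4 u^{2} + u] = \frac{8 a u}{3} + 8 u + 1, which equals f(u).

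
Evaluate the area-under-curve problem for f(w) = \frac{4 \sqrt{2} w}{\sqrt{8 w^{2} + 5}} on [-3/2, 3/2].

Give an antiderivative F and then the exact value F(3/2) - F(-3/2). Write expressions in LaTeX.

Antiderivative: F(w) = \sqrt{4 w^{2} + \frac{5}{2}}; value = 0

f matches the chain-rule pattern g'(h)*h' with inner function h(w) = 4 w^{2} + \frac{5}{2}; substituting u = h(w) collapses the integral.
F(w) = \sqrt{4 w^{2} + \frac{5}{2}} is an antiderivative of f.
Check: d/dw[\sqrt{4 w^{2} + \frac{5}{2}}] = \frac{4 \sqrt{2} w}{\sqrt{8 w^{2} + 5}} = f(w).
F(3/2) = \frac{\sqrt{46}}{2}; F(-3/2) = \frac{\sqrt{46}}{2}.
Integral = F(3/2) - F(-3/2) = 0.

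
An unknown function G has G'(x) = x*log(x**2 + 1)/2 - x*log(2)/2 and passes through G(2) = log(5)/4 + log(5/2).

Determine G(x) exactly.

G(x) = x**2*log(x**2/2 + 1/2)/4 - x**2/4 + log(x**2 + 1)/4 + 1

The integrand splits into summands that can be handled one at a time.
A general antiderivative is x**2*log(x**2/2 + 1/2)/4 - x**2/4 + log(x**2 + 1)/4 + C.
The condition gives C = log(5)/4 + log(5/2) - (-1 + log(5)/4 + log(5/2)) = 1.
So G(x) = x**2*log(x**2/2 + 1/2)/4 - x**2/4 + log(x**2 + 1)/4 + 1.
Check: d/dx[x**2*log(x**2/2 + 1/2)/4 - x**2/4 + log(x**2 + 1)/4 + 1] = x*log(x**2 + 1)/2 - x*log(2)/2 = G'(x).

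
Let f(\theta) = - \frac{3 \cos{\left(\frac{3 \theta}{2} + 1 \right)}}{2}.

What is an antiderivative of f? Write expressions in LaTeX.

Whatever form F(\theta) takes, F'(\theta) = f(\theta) is non-negotiable.
Check: d/d\theta[- \sin{\left(\frac{3 \theta}{2} + 1 \right)}] = - \frac{3 \cos{\left(\frac{3 \theta}{2} + 1 \right)}}{2} = f(\theta).

An antiderivative is F(\theta) = - \sin{\left(\frac{3 \theta}{2} + 1 \right)}.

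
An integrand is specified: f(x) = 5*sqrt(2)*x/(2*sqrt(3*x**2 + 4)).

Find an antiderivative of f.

The substitution u = 3*x**2/2 + 2 works: f is exactly (dF/du)*(du/dx) for that inner function.
Check: d/dx[5*sqrt(3*x**2/2 + 2)/3] = 5*sqrt(2)*x/(2*sqrt(3*x**2 + 4)) = f(x).

An antiderivative is F(x) = 5*sqrt(3*x**2/2 + 2)/3.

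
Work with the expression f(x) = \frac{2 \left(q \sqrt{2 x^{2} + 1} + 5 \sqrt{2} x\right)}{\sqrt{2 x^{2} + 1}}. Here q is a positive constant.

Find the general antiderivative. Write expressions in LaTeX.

Differentiate the proposed F(x) back; it has to land on f(x) exactly.
Check: d/dx[2 q x + 5 \sqrt{4 x^{2} + 2}] = \frac{2 q \sqrt{2 x^{2} + 1} + 10 \sqrt{2} x}{\sqrt{2 x^{2} + 1}}, which equals f(x).

F(x) = 2 q x + 5 \sqrt{4 x^{2} + 2} + C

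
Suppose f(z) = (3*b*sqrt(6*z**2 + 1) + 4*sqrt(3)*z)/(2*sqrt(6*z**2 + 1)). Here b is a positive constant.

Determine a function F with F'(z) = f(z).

Differentiate the proposed F(z) back; it has to land on f(z) exactly.
Check: d/dz[sqrt(3)*(3*sqrt(3)*b*z + 2*sqrt(6*z**2 + 1))/6] = (3*b*sqrt(6*z**2 + 1) + 4*sqrt(3)*z)/(2*sqrt(6*z**2 + 1)) = f(z).

An antiderivative is F(z) = sqrt(3)*(3*sqrt(3)*b*z + 2*sqrt(6*z**2 + 1))/6.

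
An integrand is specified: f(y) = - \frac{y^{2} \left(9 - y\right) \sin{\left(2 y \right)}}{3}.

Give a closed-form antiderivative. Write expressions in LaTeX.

For F(y) to be correct the identity F'(y) - f(y) = 0 must hold.
Check: d/dy[- \frac{y^{3} \cos{\left(2 y \right)}}{6} + \frac{y^{2} \sin{\left(2 y \right)}}{4} + \frac{3 y^{2} \cos{\left(2 y \right)}}{2} - \frac{3 y \sin{\left(2 y \right)}}{2} + \frac{y \cos{\left(2 y \right)}}{4} - \frac{\sin{\left(2 y \right)}}{8} - \frac{3 \cos{\left(2 y \right)}}{4}] = \frac{y^{3} \sin{\left(2 y \right)}}{3} - 3 y^{2} \sin{\left(2 y \right)}, which equals f(y).

An antiderivative is F(y) = - \frac{y^{3} \cos{\left(2 y \right)}}{6} + \frac{y^{2} \sin{\left(2 y \right)}}{4} + \frac{3 y^{2} \cos{\left(2 y \right)}}{2} - \frac{3 y \sin{\left(2 y \right)}}{2} + \frac{y \cos{\left(2 y \right)}}{4} - \frac{\sin{\left(2 y \right)}}{8} - \frac{3 \cos{\left(2 y \right)}}{4}.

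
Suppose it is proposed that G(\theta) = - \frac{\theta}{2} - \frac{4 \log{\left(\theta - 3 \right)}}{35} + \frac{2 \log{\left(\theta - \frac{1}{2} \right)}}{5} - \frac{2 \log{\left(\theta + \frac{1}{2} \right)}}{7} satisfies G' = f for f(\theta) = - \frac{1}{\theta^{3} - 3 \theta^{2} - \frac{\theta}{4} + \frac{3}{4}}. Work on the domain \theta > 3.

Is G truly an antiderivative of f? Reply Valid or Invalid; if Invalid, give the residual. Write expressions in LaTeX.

d/d\theta[G] = \frac{- 4 \theta^{3} + 12 \theta^{2} + \theta - 11}{8 \theta^{3} - 24 \theta^{2} - 2 \theta + 6}
d/d\theta[G] - f(\theta) = - \frac{1}{2} != 0.

Invalid: d/d\theta[G] - f = - \frac{1}{2}, which is not 0.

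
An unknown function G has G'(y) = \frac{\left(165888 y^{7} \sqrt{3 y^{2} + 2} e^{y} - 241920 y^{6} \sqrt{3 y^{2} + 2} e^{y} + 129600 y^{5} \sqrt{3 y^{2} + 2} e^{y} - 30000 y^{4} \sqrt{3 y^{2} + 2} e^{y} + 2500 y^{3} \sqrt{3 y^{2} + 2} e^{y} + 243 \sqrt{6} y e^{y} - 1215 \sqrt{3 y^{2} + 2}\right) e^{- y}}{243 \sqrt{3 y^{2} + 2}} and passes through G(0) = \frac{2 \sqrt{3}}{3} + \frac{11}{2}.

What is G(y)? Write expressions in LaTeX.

G(y) = \frac{\left(2 y^{4} \left(12 y - 5\right)^{4} e^{y} + 162 \sqrt{6} \sqrt{3 y^{2} + 2} e^{y} + 243 e^{y} + 2430\right) e^{- y}}{486}

Any candidate G(y) must reproduce the stated G'(y) exactly.
A general antiderivative is \sqrt{2 y^{2} + \frac{4}{3}} + \frac{\left(4 y^{2} - \frac{5 y}{3}\right)^{4}}{3} + 5 e^{- y} + C.
The condition gives C = \frac{2 \sqrt{3}}{3} + \frac{11}{2} - (\frac{2 \sqrt{3}}{3} + 5) = \frac{1}{2}.
So G(y) = \frac{\left(2 y^{4} \left(12 y - 5\right)^{4} e^{y} + 162 \sqrt{6} \sqrt{3 y^{2} + 2} e^{y} + 243 e^{y} + 2430\right) e^{- y}}{486}.
Check: d/dy[\frac{\left(2 y^{4} \left(12 y - 5\right)^{4} e^{y} + 162 \sqrt{6} \sqrt{3 y^{2} + 2} e^{y} + 243 e^{y} + 2430\right) e^{- y}}{486}] = \frac{\left(165888 y^{7} \sqrt{3 y^{2} + 2} e^{y} - 241920 y^{6} \sqrt{3 y^{2} + 2} e^{y} + 129600 y^{5} \sqrt{3 y^{2} + 2} e^{y} - 30000 y^{4} \sqrt{3 y^{2} + 2} e^{y} + 2500 y^{3} \sqrt{3 y^{2} + 2} e^{y} + 243 \sqrt{6} y e^{y} - 1215 \sqrt{3 y^{2} + 2}\right) e^{- y}}{243 \sqrt{3 y^{2} + 2}} = G'(y).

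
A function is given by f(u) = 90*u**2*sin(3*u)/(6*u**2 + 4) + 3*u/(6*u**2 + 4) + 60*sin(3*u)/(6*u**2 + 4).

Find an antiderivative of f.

The integrand splits into summands that can be handled one at a time.
Check: d/du[-(-log(u**2 + 2/3) + 20*cos(3*u))/4] = (90*u**2*sin(3*u) + 3*u + 60*sin(3*u))/(6*u**2 + 4), which equals f(u).

An antiderivative is F(u) = -(-log(u**2 + 2/3) + 20*cos(3*u))/4.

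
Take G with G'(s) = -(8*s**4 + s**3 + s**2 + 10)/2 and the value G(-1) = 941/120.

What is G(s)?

G(s) = (-96*s**5 - 15*s**4 - 20*s**3 - 600*s + 240)/120

Recover the given G'(s) by differentiating a candidate G(s); any mismatch rules it out.
A general antiderivative is -4*s**5/5 - s**4/8 - s**3/6 - 5*s + C.
The condition gives C = 941/120 - (701/120) = 2.
So G(s) = (-96*s**5 - 15*s**4 - 20*s**3 - 600*s + 240)/120.
Check: d/ds[(-96*s**5 - 15*s**4 - 20*s**3 - 600*s + 240)/120] = -4*s**4 - s**3/2 - s**2/2 - 5, which equals G'(s).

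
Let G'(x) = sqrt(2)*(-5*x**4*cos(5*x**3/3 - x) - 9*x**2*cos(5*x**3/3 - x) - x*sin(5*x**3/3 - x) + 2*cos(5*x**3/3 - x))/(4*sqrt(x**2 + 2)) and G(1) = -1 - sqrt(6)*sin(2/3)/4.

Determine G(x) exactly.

G(x) = sqrt(2)*(-sqrt(x**2 + 2)*sin(5*x**3/3 - x) - 2*sqrt(2))/4

Recognize the product-rule pattern: G'(x) = u'v + uv' with u = -sqrt(x**2/2 + 1)/2, v = sin(5*x**3/3 - x), so integration by parts undoes it.
A general antiderivative is -sqrt(x**2/2 + 1)*sin(5*x**3/3 - x)/2 + C.
The condition gives C = -1 - sqrt(6)*sin(2/3)/4 - (-sqrt(6)*sin(2/3)/4) = -1.
So G(x) = sqrt(2)*(-sqrt(x**2 + 2)*sin(5*x**3/3 - x) - 2*sqrt(2))/4.
Check: d/dx[sqrt(2)*(-sqrt(x**2 + 2)*sin(5*x**3/3 - x) - 2*sqrt(2))/4] = (-5*sqrt(2)*x**4*cos(5*x**3/3 - x) - 9*sqrt(2)*x**2*cos(5*x**3/3 - x) - sqrt(2)*x*sin(5*x**3/3 - x) + 2*sqrt(2)*cos(5*x**3/3 - x))/(4*sqrt(x**2 + 2)), which equals G'(x).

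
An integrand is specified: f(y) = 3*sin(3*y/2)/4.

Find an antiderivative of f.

An antiderivative is F(y) = -cos(3*y/2)/2.

An antiderivative F(y) passes only if d/dy[F] lands on f(y) exactly.
Check: d/dy[-cos(3*y/2)/2] = 3*sin(3*y/2)/4 = f(y).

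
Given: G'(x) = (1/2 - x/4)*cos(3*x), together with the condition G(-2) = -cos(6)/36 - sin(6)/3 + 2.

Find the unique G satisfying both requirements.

G(x) = -x*sin(3*x)/12 + sin(3*x)/6 - cos(3*x)/36 + 2

Any candidate G(x) must reproduce the stated G'(x) exactly.
A general antiderivative is -x*sin(3*x)/12 + sin(3*x)/6 - cos(3*x)/36 + C.
The condition gives C = -cos(6)/36 - sin(6)/3 + 2 - (-cos(6)/36 - sin(6)/3) = 2.
So G(x) = -x*sin(3*x)/12 + sin(3*x)/6 - cos(3*x)/36 + 2.
Check: d/dx[-x*sin(3*x)/12 + sin(3*x)/6 - cos(3*x)/36 + 2] = -x*cos(3*x)/4 + cos(3*x)/2, which equals G'(x).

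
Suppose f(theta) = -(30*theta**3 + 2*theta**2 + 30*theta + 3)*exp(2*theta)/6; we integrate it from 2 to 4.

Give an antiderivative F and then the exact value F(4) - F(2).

Antiderivative: F(theta) = -(60*theta**3 - 86*theta**2 + 146*theta - 67)*exp(2*theta)/24; value = -2981*exp(8)/24 + 361*exp(4)/24

Recognize the product-rule pattern: f = u'v + uv' with u = -5*theta**3/2 + 43*theta**2/12 - 73*theta/12 + 67/24, v = exp(2*theta), so integration by parts undoes it.
F(theta) = -(60*theta**3 - 86*theta**2 + 146*theta - 67)*exp(2*theta)/24 is an antiderivative of f.
Check: d/dtheta[-(60*theta**3 - 86*theta**2 + 146*theta - 67)*exp(2*theta)/24] = -5*theta**3*exp(2*theta) - theta**2*exp(2*theta)/3 - 5*theta*exp(2*theta) - exp(2*theta)/2, which equals f(theta).
F(4) = -2981*exp(8)/24; F(2) = -361*exp(4)/24.
Integral = F(4) - F(2) = -2981*exp(8)/24 + 361*exp(4)/24.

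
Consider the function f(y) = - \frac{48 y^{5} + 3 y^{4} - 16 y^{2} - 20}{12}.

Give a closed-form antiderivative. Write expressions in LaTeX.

An antiderivative is F(y) = - \frac{2 y^{6}}{3} - \frac{y^{5}}{20} + \frac{4 y^{3}}{9} + \frac{5 y}{3}.

An antiderivative F(y) passes only if d/dy[F] lands on f(y) exactly.
Check: d/dy[- \frac{2 y^{6}}{3} - \frac{y^{5}}{20} + \frac{4 y^{3}}{9} + \frac{5 y}{3}] = - 4 y^{5} - \frac{y^{4}}{4} + \frac{4 y^{2}}{3} + \frac{5}{3}, which equals f(y).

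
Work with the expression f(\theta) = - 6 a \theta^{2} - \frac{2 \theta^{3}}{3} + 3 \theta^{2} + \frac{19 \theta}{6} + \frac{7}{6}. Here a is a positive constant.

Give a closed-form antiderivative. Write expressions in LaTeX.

An antiderivative is F(\theta) = - 2 a \theta^{3} - \frac{\theta^{4}}{6} + \theta^{3} + \frac{19 \theta^{2}}{12} + \frac{7 \theta}{6}.

Integrate term by term and add the pieces.
Check: d/d\theta[- 2 a \theta^{3} - \frac{\theta^{4}}{6} + \theta^{3} + \frac{19 \theta^{2}}{12} + \frac{7 \theta}{6}] = - 6 a \theta^{2} - \frac{2 \theta^{3}}{3} + 3 \theta^{2} + \frac{19 \theta}{6} + \frac{7}{6} = f(\theta).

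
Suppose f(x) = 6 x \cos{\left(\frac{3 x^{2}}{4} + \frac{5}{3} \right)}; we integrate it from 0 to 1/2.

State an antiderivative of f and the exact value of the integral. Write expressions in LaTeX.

The substitution u = \frac{3 x^{2}}{4} + \frac{5}{3} works: f is exactly (dF/du)*(du/dx) for that inner function.
F(x) = 4 \sin{\left(\frac{3 x^{2}}{4} + \frac{5}{3} \right)} is an antiderivative of f.
Check: d/dx[4 \sin{\left(\frac{3 x^{2}}{4} + \frac{5}{3} \right)}] = 6 x \cos{\left(\frac{3 x^{2}}{4} + \frac{5}{3} \right)} = f(x).
F(1/2) = 4 \sin{\left(\frac{89}{48} \right)}; F(0) = 4 \sin{\left(\frac{5}{3} \right)}.
Integral = F(1/2) - F(0) = - 4 \sin{\left(\frac{5}{3} \right)} + 4 \sin{\left(\frac{89}{48} \right)}.

Antiderivative: F(x) = 4 \sin{\left(\frac{3 x^{2}}{4} + \frac{5}{3} \right)}; value = - 4 \sin{\left(\frac{5}{3} \right)} + 4 \sin{\left(\frac{89}{48} \right)}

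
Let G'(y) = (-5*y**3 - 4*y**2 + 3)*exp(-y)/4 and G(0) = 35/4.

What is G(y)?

G(y) = (5*y**3 + 19*y**2 + 38*y + 35)*exp(-y)/4

Recognize the product-rule pattern: G'(y) = u'v + uv' with u = 5*y**3/4 + 19*y**2/4 + 19*y/2 + 35/4, v = exp(-y), so integration by parts undoes it.
A general antiderivative is (5*y**3 + 19*y**2 + 38*y + 35)*exp(-y)/4 + C.
The condition gives C = 35/4 - (35/4) = 0.
So G(y) = (5*y**3 + 19*y**2 + 38*y + 35)*exp(-y)/4.
Check: d/dy[(5*y**3 + 19*y**2 + 38*y + 35)*exp(-y)/4] = (-5*y**3 - 4*y**2 + 3)*exp(-y)/4 = G'(y).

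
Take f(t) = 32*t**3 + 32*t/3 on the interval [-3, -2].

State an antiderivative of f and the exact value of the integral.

Antiderivative: F(t) = 8*t**4 + 16*t**2/3; value = -1640/3

The substitution u = -4*t**2 - 4/3 works: f is exactly (dF/du)*(du/dt) for that inner function.
F(t) = 8*t**4 + 16*t**2/3 is an antiderivative of f.
Check: d/dt[8*t**4 + 16*t**2/3] = 32*t**3 + 32*t/3 = f(t).
F(-2) = 448/3; F(-3) = 696.
Integral = F(-2) - F(-3) = -1640/3.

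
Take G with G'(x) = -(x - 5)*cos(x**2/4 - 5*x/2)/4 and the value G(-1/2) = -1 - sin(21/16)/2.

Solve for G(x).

G(x) = -sin(x**2/4 - 5*x/2)/2 - 1

The substitution u = x**2/4 - 5*x/2 works: G'(x) is exactly (dG/du)*(du/dx) for that inner function.
A general antiderivative is -sin(x**2/4 - 5*x/2)/2 + C.
The condition gives C = -1 - sin(21/16)/2 - (-sin(21/16)/2) = -1.
So G(x) = -sin(x**2/4 - 5*x/2)/2 - 1.
Check: d/dx[-sin(x**2/4 - 5*x/2)/2 - 1] = -x*cos(x**2/4 - 5*x/2)/4 + 5*cos(x**2/4 - 5*x/2)/4, which equals G'(x).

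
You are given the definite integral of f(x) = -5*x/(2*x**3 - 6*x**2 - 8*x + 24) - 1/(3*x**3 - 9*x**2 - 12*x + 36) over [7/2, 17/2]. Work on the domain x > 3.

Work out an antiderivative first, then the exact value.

Antiderivative: F(x) = (-47*log(x - 3) + 40*log(x - 2) + 7*log(x + 2))/30; value = -9*log(11/2)/5 - 47*log(2)/30 - 4*log(3/2)/3 + 7*log(21/2)/30 + 4*log(13/2)/3

The denominator factors as 6*(x - 3)*(x - 2)*(x + 2); partial fractions split f into directly integrable pieces: 7/(30*(x + 2)) + 4/(3*(x - 2)) - 47/(30*(x - 3)).
F(x) = (-47*log(x - 3) + 40*log(x - 2) + 7*log(x + 2))/30 is an antiderivative of f.
Check: d/dx[(-47*log(x - 3) + 40*log(x - 2) + 7*log(x + 2))/30] = (-15*x - 2)/(6*x**3 - 18*x**2 - 24*x + 72), which equals f(x).
F(17/2) = -47*log(11/2)/30 + 7*log(21/2)/30 + 4*log(13/2)/3; F(7/2) = 7*log(11/2)/30 + 4*log(3/2)/3 + 47*log(2)/30.
Integral = F(17/2) - F(7/2) = -9*log(11/2)/5 - 47*log(2)/30 - 4*log(3/2)/3 + 7*log(21/2)/30 + 4*log(13/2)/3.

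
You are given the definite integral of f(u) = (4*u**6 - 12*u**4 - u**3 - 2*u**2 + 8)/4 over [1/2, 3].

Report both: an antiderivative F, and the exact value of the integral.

Antiderivative: F(u) = u**7/7 - 3*u**5/5 - u**4/16 - u**3/6 + 2*u; value = 871495/5376

A candidate is checked by its d/du: the result must match f(u).
F(u) = u**7/7 - 3*u**5/5 - u**4/16 - u**3/6 + 2*u is an antiderivative of f.
Check: d/du[u**7/7 - 3*u**5/5 - u**4/16 - u**3/6 + 2*u] = u**6 - 3*u**4 - u**3/4 - u**2/2 + 2, which equals f(u).
F(3) = 91317/560; F(1/2) = 25741/26880.
Integral = F(3) - F(1/2) = 871495/5376.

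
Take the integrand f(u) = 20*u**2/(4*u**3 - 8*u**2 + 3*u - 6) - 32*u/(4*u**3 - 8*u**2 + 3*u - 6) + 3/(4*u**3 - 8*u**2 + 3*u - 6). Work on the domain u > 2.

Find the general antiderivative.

F(u) = log(2*u - 4) + 2*log(4*u**2 + 3) + C

Integrate term by term and add the pieces.
Check: d/du[log(2*u - 4) + 2*log(4*u**2 + 3)] = (20*u**2 - 32*u + 3)/(4*u**3 - 8*u**2 + 3*u - 6), which equals f(u).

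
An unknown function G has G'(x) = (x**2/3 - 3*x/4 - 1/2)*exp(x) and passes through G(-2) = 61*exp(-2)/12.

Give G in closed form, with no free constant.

G(x) = x**2*exp(x)/3 - 17*x*exp(x)/12 + 11*exp(x)/12

G'(x) has the shape u'v + uv' for u = x**2/3 - 17*x/12 + 11/12 and v = exp(x) — it is the derivative of the product u*v.
A general antiderivative is (4*x**2 - 17*x + 11)*exp(x)/12 + C.
The condition gives C = 61*exp(-2)/12 - (61*exp(-2)/12) = 0.
So G(x) = x**2*exp(x)/3 - 17*x*exp(x)/12 + 11*exp(x)/12.
Check: d/dx[x**2*exp(x)/3 - 17*x*exp(x)/12 + 11*exp(x)/12] = x**2*exp(x)/3 - 3*x*exp(x)/4 - exp(x)/2, which equals G'(x).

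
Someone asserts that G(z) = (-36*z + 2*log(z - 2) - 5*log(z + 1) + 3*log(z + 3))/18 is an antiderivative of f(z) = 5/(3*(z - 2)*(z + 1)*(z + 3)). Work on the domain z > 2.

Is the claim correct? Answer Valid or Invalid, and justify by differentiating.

Invalid: d/dz[G] - f = -2, which is not 0.

d/dz[G] = (-6*z**3 - 12*z**2 + 30*z + 41)/(3*z**3 + 6*z**2 - 15*z - 18)
d/dz[G] - f(z) = -2 != 0.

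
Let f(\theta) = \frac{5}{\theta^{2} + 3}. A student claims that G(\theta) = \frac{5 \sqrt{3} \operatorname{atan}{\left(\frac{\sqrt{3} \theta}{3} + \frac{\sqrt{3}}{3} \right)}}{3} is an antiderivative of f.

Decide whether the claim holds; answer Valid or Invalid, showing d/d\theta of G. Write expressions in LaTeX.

Invalid: d/d\theta[G] - f = \frac{- 10 \theta - 5}{\theta^{4} + 2 \theta^{3} + 7 \theta^{2} + 6 \theta + 12}, which is not 0.

d/d\theta[G] = \frac{5}{\theta^{2} + 2 \theta + 4}
d/d\theta[G] - f(\theta) = \frac{- 10 \theta - 5}{\theta^{4} + 2 \theta^{3} + 7 \theta^{2} + 6 \theta + 12} != 0.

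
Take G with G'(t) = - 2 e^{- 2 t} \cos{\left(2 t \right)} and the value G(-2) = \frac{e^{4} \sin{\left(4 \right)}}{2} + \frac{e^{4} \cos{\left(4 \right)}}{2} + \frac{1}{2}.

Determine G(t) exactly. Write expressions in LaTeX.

G(t) = \frac{1}{2} - \frac{e^{- 2 t} \sin{\left(2 t \right)}}{2} + \frac{e^{- 2 t} \cos{\left(2 t \right)}}{2}

Differentiate the proposed G(t) back; it has to land on the given G'(t).
A general antiderivative is - \frac{e^{- 2 t} \sin{\left(2 t \right)}}{2} + \frac{e^{- 2 t} \cos{\left(2 t \right)}}{2} + C.
The condition gives C = \frac{e^{4} \sin{\left(4 \right)}}{2} + \frac{e^{4} \cos{\left(4 \right)}}{2} + \frac{1}{2} - (\frac{e^{4} \sin{\left(4 \right)}}{2} + \frac{e^{4} \cos{\left(4 \right)}}{2}) = \frac{1}{2}.
So G(t) = \frac{1}{2} - \frac{e^{- 2 t} \sin{\left(2 t \right)}}{2} + \frac{e^{- 2 t} \cos{\left(2 t \right)}}{2}.
Check: d/dt[\frac{1}{2} - \frac{e^{- 2 t} \sin{\left(2 t \right)}}{2} + \frac{e^{- 2 t} \cos{\left(2 t \right)}}{2}] = - 2 e^{- 2 t} \cos{\left(2 t \right)} = G'(t).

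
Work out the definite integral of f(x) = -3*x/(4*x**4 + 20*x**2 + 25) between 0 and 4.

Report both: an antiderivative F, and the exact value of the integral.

f matches the chain-rule pattern g'(h)*h' with inner function h(x) = 2*x**2 + 5; substituting u = h(x) collapses the integral.
F(x) = 3/(8*x**2 + 20) is an antiderivative of f.
Check: d/dx[3/(8*x**2 + 20)] = -3*x/(4*x**4 + 20*x**2 + 25) = f(x).
F(4) = 3/148; F(0) = 3/20.
Integral = F(4) - F(0) = -24/185.

Antiderivative: F(x) = 3/(8*x**2 + 20); value = -24/185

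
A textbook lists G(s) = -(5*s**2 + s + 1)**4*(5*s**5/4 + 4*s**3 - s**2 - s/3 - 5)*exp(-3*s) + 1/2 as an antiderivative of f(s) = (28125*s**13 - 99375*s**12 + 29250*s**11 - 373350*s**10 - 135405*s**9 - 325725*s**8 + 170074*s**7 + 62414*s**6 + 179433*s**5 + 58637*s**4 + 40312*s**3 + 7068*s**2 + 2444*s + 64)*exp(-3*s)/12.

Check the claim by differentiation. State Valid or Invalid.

Valid: G'(s) = f(s).

d/ds[G] = (28125*s**13 - 99375*s**12 + 29250*s**11 - 373350*s**10 - 135405*s**9 - 325725*s**8 + 170074*s**7 + 62414*s**6 + 179433*s**5 + 58637*s**4 + 40312*s**3 + 7068*s**2 + 2444*s + 64)*exp(-3*s)/12
This equals f(s) exactly, so the claim holds.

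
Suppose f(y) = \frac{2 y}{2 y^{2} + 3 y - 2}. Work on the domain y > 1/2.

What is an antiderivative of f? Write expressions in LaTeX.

An antiderivative is F(y) = \frac{\log{\left(y - \frac{1}{2} \right)}}{5} + \frac{4 \log{\left(y + 2 \right)}}{5}.

The denominator factors as \left(y + 2\right) \left(2 y - 1\right); partial fractions split f into directly integrable pieces: \frac{2}{5 \left(2 y - 1\right)} + \frac{4}{5 \left(y + 2\right)}.
Check: d/dy[\frac{\log{\left(y - \frac{1}{2} \right)}}{5} + \frac{4 \log{\left(y + 2 \right)}}{5}] = \frac{2 y}{2 y^{2} + 3 y - 2} = f(y).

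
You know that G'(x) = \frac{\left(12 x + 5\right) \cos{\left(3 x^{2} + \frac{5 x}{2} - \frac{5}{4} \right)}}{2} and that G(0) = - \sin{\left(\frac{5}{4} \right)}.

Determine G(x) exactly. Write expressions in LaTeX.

G(x) = \sin{\left(3 x^{2} + \frac{5 x}{2} - \frac{5}{4} \right)}

The substitution u = 3 x^{2} + \frac{5 x}{2} - \frac{5}{4} works: G'(x) is exactly (dG/du)*(du/dx) for that inner function.
A general antiderivative is \sin{\left(3 x^{2} + \frac{5 x}{2} - \frac{5}{4} \right)} + C.
The condition gives C = - \sin{\left(\frac{5}{4} \right)} - (- \sin{\left(\frac{5}{4} \right)}) = 0.
So G(x) = \sin{\left(3 x^{2} + \frac{5 x}{2} - \frac{5}{4} \right)}.
Check: d/dx[\sin{\left(3 x^{2} + \frac{5 x}{2} - \frac{5}{4} \right)}] = 6 x \cos{\left(3 x^{2} + \frac{5 x}{2} - \frac{5}{4} \right)} + \frac{5 \cos{\left(3 x^{2} + \frac{5 x}{2} - \frac{5}{4} \right)}}{2}, which equals G'(x).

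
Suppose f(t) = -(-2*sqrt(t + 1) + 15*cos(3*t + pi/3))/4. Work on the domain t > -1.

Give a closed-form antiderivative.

For F(t) to be correct the identity F'(t) - f(t) = 0 must hold.
Check: d/dt[(t + 1)**(3/2)/3 - 5*sin(3*t + pi/3)/4] = sqrt(t + 1)/2 - 15*cos(3*t + pi/3)/4, which equals f(t).

An antiderivative is F(t) = (t + 1)**(3/2)/3 - 5*sin(3*t + pi/3)/4.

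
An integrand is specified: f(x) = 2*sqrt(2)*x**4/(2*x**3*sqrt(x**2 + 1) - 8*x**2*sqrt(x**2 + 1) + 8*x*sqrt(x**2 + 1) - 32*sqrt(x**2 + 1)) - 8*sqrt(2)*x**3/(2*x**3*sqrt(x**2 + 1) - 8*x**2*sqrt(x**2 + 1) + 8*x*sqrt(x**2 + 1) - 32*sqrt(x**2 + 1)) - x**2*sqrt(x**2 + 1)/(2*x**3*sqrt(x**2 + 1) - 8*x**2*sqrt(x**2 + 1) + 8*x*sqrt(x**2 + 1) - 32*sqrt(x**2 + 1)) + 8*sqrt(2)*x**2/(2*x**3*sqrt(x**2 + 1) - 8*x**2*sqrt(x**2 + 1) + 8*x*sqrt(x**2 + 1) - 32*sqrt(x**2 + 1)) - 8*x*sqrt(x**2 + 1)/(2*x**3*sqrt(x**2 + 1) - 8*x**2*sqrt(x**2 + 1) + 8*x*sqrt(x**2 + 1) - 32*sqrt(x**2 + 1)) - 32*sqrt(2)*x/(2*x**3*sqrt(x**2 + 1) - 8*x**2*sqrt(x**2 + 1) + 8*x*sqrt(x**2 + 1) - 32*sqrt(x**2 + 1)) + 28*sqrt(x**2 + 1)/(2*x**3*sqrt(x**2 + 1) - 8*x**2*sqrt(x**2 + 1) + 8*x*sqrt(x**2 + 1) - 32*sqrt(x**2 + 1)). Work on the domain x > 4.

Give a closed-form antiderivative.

Integrate term by term and add the pieces.
Check: d/dx[sqrt(2*x**2 + 2) - log(x/2 - 2)/2 - 2*atan(x/2)] = (2*sqrt(2)*x**4 - 8*sqrt(2)*x**3 - x**2*sqrt(x**2 + 1) + 8*sqrt(2)*x**2 - 8*x*sqrt(x**2 + 1) - 32*sqrt(2)*x + 28*sqrt(x**2 + 1))/(2*x**3*sqrt(x**2 + 1) - 8*x**2*sqrt(x**2 + 1) + 8*x*sqrt(x**2 + 1) - 32*sqrt(x**2 + 1)), which equals f(x).

An antiderivative is F(x) = sqrt(2*x**2 + 2) - log(x/2 - 2)/2 - 2*atan(x/2).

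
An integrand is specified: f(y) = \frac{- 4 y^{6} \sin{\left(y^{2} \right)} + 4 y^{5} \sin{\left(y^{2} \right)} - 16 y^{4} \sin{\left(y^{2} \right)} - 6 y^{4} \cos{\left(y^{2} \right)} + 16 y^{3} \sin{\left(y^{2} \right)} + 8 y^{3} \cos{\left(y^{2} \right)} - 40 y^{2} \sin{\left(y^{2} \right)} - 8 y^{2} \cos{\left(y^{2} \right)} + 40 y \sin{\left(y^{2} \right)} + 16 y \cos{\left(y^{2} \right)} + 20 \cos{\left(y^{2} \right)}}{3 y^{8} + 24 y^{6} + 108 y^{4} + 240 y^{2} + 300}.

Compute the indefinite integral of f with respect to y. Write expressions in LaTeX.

F(y) = - \frac{2 \left(1 - y\right) \cos{\left(y^{2} \right)}}{3 \left(y^{4} + 4 y^{2} + 10\right)} + C

A first test for any F(y): its y-derivative must equal f(y) identically.
Check: d/dy[- \frac{2 \left(1 - y\right) \cos{\left(y^{2} \right)}}{3 \left(y^{4} + 4 y^{2} + 10\right)}] = \frac{- 4 y^{6} \sin{\left(y^{2} \right)} + 4 y^{5} \sin{\left(y^{2} \right)} - 16 y^{4} \sin{\left(y^{2} \right)} - 6 y^{4} \cos{\left(y^{2} \right)} + 16 y^{3} \sin{\left(y^{2} \right)} + 8 y^{3} \cos{\left(y^{2} \right)} - 40 y^{2} \sin{\left(y^{2} \right)} - 8 y^{2} \cos{\left(y^{2} \right)} + 40 y \sin{\left(y^{2} \right)} + 16 y \cos{\left(y^{2} \right)} + 20 \cos{\left(y^{2} \right)}}{3 y^{8} + 24 y^{6} + 108 y^{4} + 240 y^{2} + 300} = f(y).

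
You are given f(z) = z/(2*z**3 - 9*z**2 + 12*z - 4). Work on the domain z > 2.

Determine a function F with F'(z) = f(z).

Factor the denominator ((z - 2)**2*(2*z - 1)) and decompose: f = 2/(9*(2*z - 1)) - 1/(9*(z - 2)) + 2/(3*(z - 2)**2); each piece integrates to a log, atan, or power term.
Check: d/dz[(-(z - 2)*log(z - 2) + (z - 2)*log(z - 1/2) - 6)/(9*(z - 2))] = z/(2*z**3 - 9*z**2 + 12*z - 4) = f(z).

An antiderivative is F(z) = (-(z - 2)*log(z - 2) + (z - 2)*log(z - 1/2) - 6)/(9*(z - 2)).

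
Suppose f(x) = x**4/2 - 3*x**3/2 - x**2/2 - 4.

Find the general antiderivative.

F(x) = x*(12*x**4 - 45*x**3 - 20*x**2 - 480)/120 + C

Integrate term by term and add the pieces.
Check: d/dx[x*(12*x**4 - 45*x**3 - 20*x**2 - 480)/120] = x**4/2 - 3*x**3/2 - x**2/2 - 4 = f(x).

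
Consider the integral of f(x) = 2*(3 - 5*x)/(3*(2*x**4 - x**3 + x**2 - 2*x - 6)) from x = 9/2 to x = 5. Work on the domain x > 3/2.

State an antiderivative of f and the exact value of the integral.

Antiderivative: F(x) = (-108*log(x - 3/2) - 272*log(x + 1) + 190*log(x**2 + 2) - 55*sqrt(2)*atan(sqrt(2)*x/2))/765; value = -38*log(89/4)/153 - 16*log(6)/45 - 12*log(7/2)/85 - 11*sqrt(2)*atan(5*sqrt(2)/2)/153 + 11*sqrt(2)*atan(9*sqrt(2)/4)/153 + 12*log(3)/85 + 16*log(11/2)/45 + 38*log(27)/153

The denominator factors as 3*(x + 1)*(2*x - 3)*(x**2 + 2); partial fractions split f into directly integrable pieces: 2*(38*x - 11)/(153*(x**2 + 2)) - 24/(85*(2*x - 3)) - 16/(45*(x + 1)).
F(x) = (-108*log(x - 3/2) - 272*log(x + 1) + 190*log(x**2 + 2) - 55*sqrt(2)*atan(sqrt(2)*x/2))/765 is an antiderivative of f.
Check: d/dx[(-108*log(x - 3/2) - 272*log(x + 1) + 190*log(x**2 + 2) - 55*sqrt(2)*atan(sqrt(2)*x/2))/765] = (6 - 10*x)/(6*x**4 - 3*x**3 + 3*x**2 - 6*x - 18), which equals f(x).
F(5) = -16*log(6)/45 - 12*log(7/2)/85 - 11*sqrt(2)*atan(5*sqrt(2)/2)/153 + 38*log(27)/153; F(9/2) = -16*log(11/2)/45 - 12*log(3)/85 - 11*sqrt(2)*atan(9*sqrt(2)/4)/153 + 38*log(89/4)/153.
Integral = F(5) - F(9/2) = -38*log(89/4)/153 - 16*log(6)/45 - 12*log(7/2)/85 - 11*sqrt(2)*atan(5*sqrt(2)/2)/153 + 11*sqrt(2)*atan(9*sqrt(2)/4)/153 + 12*log(3)/85 + 16*log(11/2)/45 + 38*log(27)/153.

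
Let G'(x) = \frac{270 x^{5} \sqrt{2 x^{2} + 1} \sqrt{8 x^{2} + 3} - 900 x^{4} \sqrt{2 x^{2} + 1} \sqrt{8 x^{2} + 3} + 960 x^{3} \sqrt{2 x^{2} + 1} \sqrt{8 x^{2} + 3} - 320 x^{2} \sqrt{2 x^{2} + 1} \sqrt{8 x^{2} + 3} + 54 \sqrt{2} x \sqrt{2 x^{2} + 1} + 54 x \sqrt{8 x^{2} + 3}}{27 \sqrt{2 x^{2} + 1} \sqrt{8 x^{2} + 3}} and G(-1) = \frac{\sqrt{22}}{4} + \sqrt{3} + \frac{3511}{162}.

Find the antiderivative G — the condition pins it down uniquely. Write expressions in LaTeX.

Check a candidate G(x) by differentiating: d/dx[G] must match the given G'(x).
A general antiderivative is - \frac{5 \left(- x^{2} + \frac{4 x}{3}\right)^{3}}{3} + \sqrt{2 x^{2} + 1} + \frac{\sqrt{4 x^{2} + \frac{3}{2}}}{2} + C.
The condition gives C = \frac{\sqrt{22}}{4} + \sqrt{3} + \frac{3511}{162} - (\frac{\sqrt{22}}{4} + \sqrt{3} + \frac{1715}{81}) = \frac{1}{2}.
So G(x) = - \frac{5 \left(- x^{2} + \frac{4 x}{3}\right)^{3}}{3} + \sqrt{2 x^{2} + 1} + \frac{\sqrt{4 x^{2} + \frac{3}{2}}}{2} + \frac{1}{2}.
Check: d/dx[- \frac{5 \left(- x^{2} + \frac{4 x}{3}\right)^{3}}{3} + \sqrt{2 x^{2} + 1} + \frac{\sqrt{4 x^{2} + \frac{3}{2}}}{2} + \frac{1}{2}] = \frac{270 x^{5} \sqrt{2 x^{2} + 1} \sqrt{8 x^{2} + 3} - 900 x^{4} \sqrt{2 x^{2} + 1} \sqrt{8 x^{2} + 3} + 960 x^{3} \sqrt{2 x^{2} + 1} \sqrt{8 x^{2} + 3} - 320 x^{2} \sqrt{2 x^{2} + 1} \sqrt{8 x^{2} + 3} + 54 \sqrt{2} x \sqrt{2 x^{2} + 1} + 54 x \sqrt{8 x^{2} + 3}}{27 \sqrt{2 x^{2} + 1} \sqrt{8 x^{2} + 3}} = G'(x).

G(x) = - \frac{5 \left(- x^{2} + \frac{4 x}{3}\right)^{3}}{3} + \sqrt{2 x^{2} + 1} + \frac{\sqrt{4 x^{2} + \frac{3}{2}}}{2} + \frac{1}{2}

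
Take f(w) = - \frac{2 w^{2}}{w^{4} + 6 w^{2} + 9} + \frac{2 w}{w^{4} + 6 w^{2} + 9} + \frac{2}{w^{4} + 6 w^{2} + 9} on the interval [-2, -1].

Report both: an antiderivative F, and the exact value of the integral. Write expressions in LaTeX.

Integrate term by term and add the pieces.
F(w) = - \frac{3 - 4 w}{3 w^{2} + 9} - \frac{2 \sqrt{3} \operatorname{atan}{\left(\frac{\sqrt{3} w}{3} \right)}}{9} is an antiderivative of f.
Check: d/dw[- \frac{3 - 4 w}{3 w^{2} + 9} - \frac{2 \sqrt{3} \operatorname{atan}{\left(\frac{\sqrt{3} w}{3} \right)}}{9}] = \frac{- 2 w^{2} + 2 w + 2}{w^{4} + 6 w^{2} + 9}, which equals f(w).
F(-1) = - \frac{7}{12} + \frac{\sqrt{3} \pi}{27}; F(-2) = - \frac{11}{21} + \frac{2 \sqrt{3} \operatorname{atan}{\left(\frac{2 \sqrt{3}}{3} \right)}}{9}.
Integral = F(-1) - F(-2) = - \frac{2 \sqrt{3} \operatorname{atan}{\left(\frac{2 \sqrt{3}}{3} \right)}}{9} - \frac{5}{84} + \frac{\sqrt{3} \pi}{27}.

Antiderivative: F(w) = - \frac{3 - 4 w}{3 w^{2} + 9} - \frac{2 \sqrt{3} \operatorname{atan}{\left(\frac{\sqrt{3} w}{3} \right)}}{9}; value = - \frac{2 \sqrt{3} \operatorname{atan}{\left(\frac{2 \sqrt{3}}{3} \right)}}{9} - \frac{5}{84} + \frac{\sqrt{3} \pi}{27}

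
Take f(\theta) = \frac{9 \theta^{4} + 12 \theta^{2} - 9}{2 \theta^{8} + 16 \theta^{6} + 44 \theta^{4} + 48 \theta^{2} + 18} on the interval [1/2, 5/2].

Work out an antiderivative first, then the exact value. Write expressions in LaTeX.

Antiderivative: F(\theta) = - \frac{3 \theta}{2 \theta^{4} + 8 \theta^{2} + 6}; value = \frac{8976}{69745}

f has the shape u'v + uv' for u = - \frac{3 \theta}{2} and v = \frac{1}{\theta^{4} + 4 \theta^{2} + 3} — it is the derivative of the product u*v.
F(\theta) = - \frac{3 \theta}{2 \theta^{4} + 8 \theta^{2} + 6} is an antiderivative of f.
Check: d/d\theta[- \frac{3 \theta}{2 \theta^{4} + 8 \theta^{2} + 6}] = \frac{9 \theta^{4} + 12 \theta^{2} - 9}{2 \theta^{8} + 16 \theta^{6} + 44 \theta^{4} + 48 \theta^{2} + 18} = f(\theta).
F(5/2) = - \frac{60}{1073}; F(1/2) = - \frac{12}{65}.
Integral = F(5/2) - F(1/2) = \frac{8976}{69745}.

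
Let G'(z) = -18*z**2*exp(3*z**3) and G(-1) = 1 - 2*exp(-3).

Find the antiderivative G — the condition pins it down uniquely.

G(z) = 1 - 2*exp(3*z**3)

G'(z) matches the chain-rule pattern g'(h)*h' with inner function h(z) = 3*z**3; substituting u = h(z) collapses the integral.
A general antiderivative is -2*exp(3*z**3) + C.
The condition gives C = 1 - 2*exp(-3) - (-2*exp(-3)) = 1.
So G(z) = 1 - 2*exp(3*z**3).
Check: d/dz[1 - 2*exp(3*z**3)] = -18*z**2*exp(3*z**3) = G'(z).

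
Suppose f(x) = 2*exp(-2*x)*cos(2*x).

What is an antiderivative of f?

An antiderivative is F(x) = -(-sin(2*x) + cos(2*x))*exp(-2*x)/2.

Recover f(x) by differentiating a candidate F(x); any mismatch rules it out.
Check: d/dx[-(-sin(2*x) + cos(2*x))*exp(-2*x)/2] = 2*exp(-2*x)*cos(2*x) = f(x).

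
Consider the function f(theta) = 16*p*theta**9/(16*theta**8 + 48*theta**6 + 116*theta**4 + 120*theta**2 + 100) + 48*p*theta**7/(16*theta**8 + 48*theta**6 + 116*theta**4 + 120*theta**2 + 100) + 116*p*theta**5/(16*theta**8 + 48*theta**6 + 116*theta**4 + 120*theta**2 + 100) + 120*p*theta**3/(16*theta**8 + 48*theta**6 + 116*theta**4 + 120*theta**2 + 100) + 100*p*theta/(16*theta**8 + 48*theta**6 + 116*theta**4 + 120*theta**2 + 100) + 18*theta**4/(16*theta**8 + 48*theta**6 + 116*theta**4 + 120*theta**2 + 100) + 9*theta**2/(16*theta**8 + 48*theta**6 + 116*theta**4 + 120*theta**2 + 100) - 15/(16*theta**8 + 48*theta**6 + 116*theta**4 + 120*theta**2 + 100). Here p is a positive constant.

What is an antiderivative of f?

Integrate term by term and add the pieces.
Check: d/dtheta[p*theta**2/2 - 3*theta/(8*theta**4 + 12*theta**2 + 20)] = (16*p*theta**9 + 48*p*theta**7 + 116*p*theta**5 + 120*p*theta**3 + 100*p*theta + 18*theta**4 + 9*theta**2 - 15)/(16*theta**8 + 48*theta**6 + 116*theta**4 + 120*theta**2 + 100), which equals f(theta).

An antiderivative is F(theta) = p*theta**2/2 - 3*theta/(8*theta**4 + 12*theta**2 + 20).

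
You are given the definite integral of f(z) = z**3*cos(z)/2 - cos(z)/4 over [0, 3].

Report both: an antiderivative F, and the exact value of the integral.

Antiderivative: F(z) = z**3*sin(z)/2 + 3*z**2*cos(z)/2 - 3*z*sin(z) - sin(z)/4 - 3*cos(z); value = 21*cos(3)/2 + 17*sin(3)/4 + 3

Integrate term by term and add the pieces.
F(z) = z**3*sin(z)/2 + 3*z**2*cos(z)/2 - 3*z*sin(z) - sin(z)/4 - 3*cos(z) is an antiderivative of f.
Check: d/dz[z**3*sin(z)/2 + 3*z**2*cos(z)/2 - 3*z*sin(z) - sin(z)/4 - 3*cos(z)] = z**3*cos(z)/2 - cos(z)/4 = f(z).
F(3) = 21*cos(3)/2 + 17*sin(3)/4; F(0) = -3.
Integral = F(3) - F(0) = 21*cos(3)/2 + 17*sin(3)/4 + 3.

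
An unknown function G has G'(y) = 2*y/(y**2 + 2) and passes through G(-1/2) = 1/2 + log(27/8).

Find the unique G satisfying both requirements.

G(y) = log(3*y**2/2 + 3) + 1/2

G'(y) matches the chain-rule pattern g'(h)*h' with inner function h(y) = 3*y**2/2 + 3; substituting u = h(y) collapses the integral.
A general antiderivative is log(3*y**2/2 + 3) + C.
The condition gives C = 1/2 + log(27/8) - (log(27/8)) = 1/2.
So G(y) = log(3*y**2/2 + 3) + 1/2.
Check: d/dy[log(3*y**2/2 + 3) + 1/2] = 2*y/(y**2 + 2) = G'(y).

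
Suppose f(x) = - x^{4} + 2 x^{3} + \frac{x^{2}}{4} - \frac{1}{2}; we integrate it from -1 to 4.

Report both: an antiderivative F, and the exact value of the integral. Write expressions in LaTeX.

Antiderivative: F(x) = - \frac{x \left(12 x^{4} - 30 x^{3} - 5 x^{2} + 30\right)}{60}; value = - \frac{895}{12}

The integrand splits into summands that can be handled one at a time.
F(x) = - \frac{x \left(12 x^{4} - 30 x^{3} - 5 x^{2} + 30\right)}{60} is an antiderivative of f.
Check: d/dx[- \frac{x \left(12 x^{4} - 30 x^{3} - 5 x^{2} + 30\right)}{60}] = - x^{4} + 2 x^{3} + \frac{x^{2}}{4} - \frac{1}{2} = f(x).
F(4) = - \frac{1102}{15}; F(-1) = \frac{67}{60}.
Integral = F(4) - F(-1) = - \frac{895}{12}.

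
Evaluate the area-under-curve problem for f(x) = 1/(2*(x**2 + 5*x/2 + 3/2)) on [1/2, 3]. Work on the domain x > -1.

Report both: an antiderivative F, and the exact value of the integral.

The denominator factors as (x + 1)*(2*x + 3); partial fractions split f into directly integrable pieces: -2/(2*x + 3) + 1/(x + 1).
F(x) = log(x + 1) - log(x + 3/2) is an antiderivative of f.
Check: d/dx[log(x + 1) - log(x + 3/2)] = 1/(2*x**2 + 5*x + 3), which equals f(x).
F(3) = -log(9/2) + log(4); F(1/2) = -log(2) + log(3/2).
Integral = F(3) - F(1/2) = -log(9/2) - log(3/2) + log(2) + log(4).

Antiderivative: F(x) = log(x + 1) - log(x + 3/2); value = -log(9/2) - log(3/2) + log(2) + log(4)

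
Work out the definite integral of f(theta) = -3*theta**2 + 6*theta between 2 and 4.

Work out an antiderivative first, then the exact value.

The integrand splits into summands that can be handled one at a time.
F(theta) = -theta**3 + 3*theta**2 is an antiderivative of f.
Check: d/dtheta[-theta**3 + 3*theta**2] = -3*theta**2 + 6*theta = f(theta).
F(4) = -16; F(2) = 4.
Integral = F(4) - F(2) = -20.

Antiderivative: F(theta) = -theta**3 + 3*theta**2; value = -20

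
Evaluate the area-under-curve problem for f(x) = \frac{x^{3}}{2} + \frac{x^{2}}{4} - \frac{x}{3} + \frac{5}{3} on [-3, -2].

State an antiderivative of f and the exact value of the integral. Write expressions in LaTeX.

The integrand splits into summands that can be handled one at a time.
F(x) = \frac{x \left(3 x^{3} + 2 x^{2} - 4 x + 40\right)}{24} is an antiderivative of f.
Check: d/dx[\frac{x \left(3 x^{3} + 2 x^{2} - 4 x + 40\right)}{24}] = \frac{x^{3}}{2} + \frac{x^{2}}{4} - \frac{x}{3} + \frac{5}{3} = f(x).
F(-2) = - \frac{8}{3}; F(-3) = \frac{11}{8}.
Integral = F(-2) - F(-3) = - \frac{97}{24}.

Antiderivative: F(x) = \frac{x \left(3 x^{3} + 2 x^{2} - 4 x + 40\right)}{24}; value = - \frac{97}{24}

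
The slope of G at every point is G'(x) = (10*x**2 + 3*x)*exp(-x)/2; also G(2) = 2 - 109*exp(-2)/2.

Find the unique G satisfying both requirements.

G(x) = (-10*x**2 - 23*x + 4*exp(x) - 23)*exp(-x)/2

G'(x) has the shape u'v + uv' for u = -5*x**2 - 23*x/2 - 23/2 and v = exp(-x) — it is the derivative of the product u*v.
A general antiderivative is (-10*x**2 - 23*x - 23)*exp(-x)/2 + C.
The condition gives C = 2 - 109*exp(-2)/2 - (-109*exp(-2)/2) = 2.
So G(x) = (-10*x**2 - 23*x + 4*exp(x) - 23)*exp(-x)/2.
Check: d/dx[(-10*x**2 - 23*x + 4*exp(x) - 23)*exp(-x)/2] = (10*x**2 + 3*x)*exp(-x)/2 = G'(x).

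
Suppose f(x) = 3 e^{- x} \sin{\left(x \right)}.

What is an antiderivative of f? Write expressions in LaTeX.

Recover f(x) by differentiating a candidate F(x); any mismatch rules it out.
Check: d/dx[\frac{\left(- 3 \sin{\left(x \right)} - 3 \cos{\left(x \right)}\right) e^{- x}}{2}] = 3 e^{- x} \sin{\left(x \right)} = f(x).

An antiderivative is F(x) = \frac{\left(- 3 \sin{\left(x \right)} - 3 \cos{\left(x \right)}\right) e^{- x}}{2}.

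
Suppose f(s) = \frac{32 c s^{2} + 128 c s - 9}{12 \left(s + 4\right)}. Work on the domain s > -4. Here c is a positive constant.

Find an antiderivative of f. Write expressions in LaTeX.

For F(s) to be correct the identity F'(s) - f(s) = 0 must hold.
Check: d/ds[\frac{4 c s^{2}}{3} - \frac{3 \log{\left(s + 4 \right)}}{4}] = \frac{32 c s^{2} + 128 c s - 9}{12 s + 48}, which equals f(s).

An antiderivative is F(s) = \frac{4 c s^{2}}{3} - \frac{3 \log{\left(s + 4 \right)}}{4}.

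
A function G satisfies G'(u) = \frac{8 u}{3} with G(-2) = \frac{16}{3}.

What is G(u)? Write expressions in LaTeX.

G(u) = \frac{4 u^{2}}{3}

A first test for any G(u): its u-derivative must equal the given G'(u).
A general antiderivative is \frac{4 u^{2}}{3} + C.
The condition gives C = \frac{16}{3} - (\frac{16}{3}) = 0.
So G(u) = \frac{4 u^{2}}{3}.
Check: d/du[\frac{4 u^{2}}{3}] = \frac{8 u}{3} = G'(u).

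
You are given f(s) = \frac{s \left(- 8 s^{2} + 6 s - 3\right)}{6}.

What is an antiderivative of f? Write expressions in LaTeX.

An antiderivative is F(s) = - \frac{s^{4}}{3} + \frac{s^{3}}{3} - \frac{s^{2}}{4}.

Recover f(s) by differentiating a candidate F(s); any mismatch rules it out.
Check: d/ds[- \frac{s^{4}}{3} + \frac{s^{3}}{3} - \frac{s^{2}}{4}] = - \frac{4 s^{3}}{3} + s^{2} - \frac{s}{2}, which equals f(s).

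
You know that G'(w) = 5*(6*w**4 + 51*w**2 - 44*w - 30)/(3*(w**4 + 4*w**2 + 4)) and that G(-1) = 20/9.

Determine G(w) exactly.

G(w) = -5*(-2*w**3 + 3*w**2 + 5*w - 4/3)/(2*(w**2/2 + 1))

G'(w) has the shape u'v + uv' for u = -5/(2*(w**2/2 + 1)) and v = -2*w**3 + 3*w**2 + 5*w - 4/3 — it is the derivative of the product u*v.
A general antiderivative is -5*(-2*w**3 + 3*w**2 + 5*w - 4/3)/(2*(w**2/2 + 1)) + C.
The condition gives C = 20/9 - (20/9) = 0.
So G(w) = -5*(-2*w**3 + 3*w**2 + 5*w - 4/3)/(2*(w**2/2 + 1)).
Check: d/dw[-5*(-2*w**3 + 3*w**2 + 5*w - 4/3)/(2*(w**2/2 + 1))] = (30*w**4 + 255*w**2 - 220*w - 150)/(3*w**4 + 12*w**2 + 12), which equals G'(w).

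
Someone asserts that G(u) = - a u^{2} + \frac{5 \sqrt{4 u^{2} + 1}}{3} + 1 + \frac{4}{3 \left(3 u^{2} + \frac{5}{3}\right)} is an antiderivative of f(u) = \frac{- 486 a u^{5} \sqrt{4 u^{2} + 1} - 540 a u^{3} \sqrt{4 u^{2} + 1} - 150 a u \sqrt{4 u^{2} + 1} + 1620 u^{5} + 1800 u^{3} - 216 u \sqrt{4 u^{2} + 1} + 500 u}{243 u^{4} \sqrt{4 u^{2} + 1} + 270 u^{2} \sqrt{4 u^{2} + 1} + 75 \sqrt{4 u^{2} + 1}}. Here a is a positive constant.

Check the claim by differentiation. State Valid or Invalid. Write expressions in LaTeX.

Valid - the claim checks out under differentiation.

d/du[G] = \frac{- 486 a u^{5} \sqrt{4 u^{2} + 1} - 540 a u^{3} \sqrt{4 u^{2} + 1} - 150 a u \sqrt{4 u^{2} + 1} + 1620 u^{5} + 1800 u^{3} - 216 u \sqrt{4 u^{2} + 1} + 500 u}{243 u^{4} \sqrt{4 u^{2} + 1} + 270 u^{2} \sqrt{4 u^{2} + 1} + 75 \sqrt{4 u^{2} + 1}}
This equals f(u) exactly, so the claim holds.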